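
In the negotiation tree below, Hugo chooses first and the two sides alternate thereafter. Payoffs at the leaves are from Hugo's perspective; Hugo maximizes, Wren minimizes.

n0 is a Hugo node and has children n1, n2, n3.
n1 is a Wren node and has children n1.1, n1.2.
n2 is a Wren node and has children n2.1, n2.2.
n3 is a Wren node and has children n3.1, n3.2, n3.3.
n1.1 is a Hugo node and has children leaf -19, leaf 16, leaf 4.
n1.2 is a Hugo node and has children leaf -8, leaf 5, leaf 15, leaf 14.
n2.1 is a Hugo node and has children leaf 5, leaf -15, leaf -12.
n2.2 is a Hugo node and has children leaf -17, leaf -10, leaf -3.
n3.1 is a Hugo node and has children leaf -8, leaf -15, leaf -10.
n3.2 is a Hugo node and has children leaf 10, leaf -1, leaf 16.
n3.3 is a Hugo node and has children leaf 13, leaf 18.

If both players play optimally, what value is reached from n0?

n1.1 (Hugo): max(-19, 16, 4) = 16
n1.2 (Hugo): max(-8, 5, 15, 14) = 15
n1 (Wren): min(16, 15) = 15
n2.1 (Hugo): max(5, -15, -12) = 5
n2.2 (Hugo): max(-17, -10, -3) = -3
n2 (Wren): min(5, -3) = -3
n3.1 (Hugo): max(-8, -15, -10) = -8
n3.2 (Hugo): max(10, -1, 16) = 16
n3.3 (Hugo): max(13, 18) = 18
n3 (Wren): min(-8, 16, 18) = -8
n0 (Hugo): max(15, -3, -8) = 15

15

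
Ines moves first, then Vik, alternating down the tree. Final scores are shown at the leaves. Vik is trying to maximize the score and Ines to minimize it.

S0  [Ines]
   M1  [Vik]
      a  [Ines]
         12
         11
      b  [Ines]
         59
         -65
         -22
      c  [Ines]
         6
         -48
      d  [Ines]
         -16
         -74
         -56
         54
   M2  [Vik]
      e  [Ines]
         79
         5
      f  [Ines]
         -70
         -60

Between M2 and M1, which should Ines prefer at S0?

e (Ines): min(79, 5) = 5
f (Ines): min(-70, -60) = -70
M2 (Vik): max(5, -70) = 5
a (Ines): min(12, 11) = 11
b (Ines): min(59, -65, -22) = -65
c (Ines): min(6, -48) = -48
d (Ines): min(-16, -74, -56, 54) = -74
M1 (Vik): max(11, -65, -48, -74) = 11
Ines prefers the lower value; M2=5, M1=11. M2 is better since 5 < 11.

M2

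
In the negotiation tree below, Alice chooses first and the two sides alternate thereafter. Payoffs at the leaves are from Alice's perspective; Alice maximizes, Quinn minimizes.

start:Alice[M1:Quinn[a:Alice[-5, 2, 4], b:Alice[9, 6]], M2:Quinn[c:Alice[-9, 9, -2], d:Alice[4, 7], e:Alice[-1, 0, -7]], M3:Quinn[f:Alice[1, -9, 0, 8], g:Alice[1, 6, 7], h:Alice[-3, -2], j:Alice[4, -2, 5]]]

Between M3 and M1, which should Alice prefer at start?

M1

f (Alice): max(1, -9, 0, 8) = 8
g (Alice): max(1, 6, 7) = 7
h (Alice): max(-3, -2) = -2
j (Alice): max(4, -2, 5) = 5
M3 (Quinn): min(8, 7, -2, 5) = -2
a (Alice): max(-5, 2, 4) = 4
b (Alice): max(9, 6) = 9
M1 (Quinn): min(4, 9) = 4
Alice prefers the higher value; M3=-2, M1=4. M1 is better since 4 > -2.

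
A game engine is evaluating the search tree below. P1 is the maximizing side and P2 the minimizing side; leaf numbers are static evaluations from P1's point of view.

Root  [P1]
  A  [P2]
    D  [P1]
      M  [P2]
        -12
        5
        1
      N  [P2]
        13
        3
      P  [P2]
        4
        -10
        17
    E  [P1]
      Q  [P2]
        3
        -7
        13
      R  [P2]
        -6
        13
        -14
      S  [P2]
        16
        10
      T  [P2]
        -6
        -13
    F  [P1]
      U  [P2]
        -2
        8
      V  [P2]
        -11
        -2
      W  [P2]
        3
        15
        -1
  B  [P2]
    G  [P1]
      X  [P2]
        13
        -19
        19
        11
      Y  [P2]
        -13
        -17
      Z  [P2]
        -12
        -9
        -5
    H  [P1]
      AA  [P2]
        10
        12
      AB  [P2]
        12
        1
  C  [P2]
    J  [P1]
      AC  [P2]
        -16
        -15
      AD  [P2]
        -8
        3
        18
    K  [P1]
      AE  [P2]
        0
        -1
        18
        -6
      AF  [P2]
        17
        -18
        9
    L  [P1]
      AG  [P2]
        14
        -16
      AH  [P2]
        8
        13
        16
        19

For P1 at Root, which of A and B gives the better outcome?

A

M (P2): min(-12, 5, 1) = -12
N (P2): min(13, 3) = 3
P (P2): min(4, -10, 17) = -10
D (P1): max(-12, 3, -10) = 3
Q (P2): min(3, -7, 13) = -7
R (P2): min(-6, 13, -14) = -14
S (P2): min(16, 10) = 10
T (P2): min(-6, -13) = -13
E (P1): max(-7, -14, 10, -13) = 10
U (P2): min(-2, 8) = -2
V (P2): min(-11, -2) = -11
W (P2): min(3, 15, -1) = -1
F (P1): max(-2, -11, -1) = -1
A (P2): min(3, 10, -1) = -1
X (P2): min(13, -19, 19, 11) = -19
Y (P2): min(-13, -17) = -17
Z (P2): min(-12, -9, -5) = -12
G (P1): max(-19, -17, -12) = -12
AA (P2): min(10, 12) = 10
AB (P2): min(12, 1) = 1
H (P1): max(10, 1) = 10
B (P2): min(-12, 10) = -12
P1 prefers the higher value; A=-1, B=-12. A is better since -1 > -12.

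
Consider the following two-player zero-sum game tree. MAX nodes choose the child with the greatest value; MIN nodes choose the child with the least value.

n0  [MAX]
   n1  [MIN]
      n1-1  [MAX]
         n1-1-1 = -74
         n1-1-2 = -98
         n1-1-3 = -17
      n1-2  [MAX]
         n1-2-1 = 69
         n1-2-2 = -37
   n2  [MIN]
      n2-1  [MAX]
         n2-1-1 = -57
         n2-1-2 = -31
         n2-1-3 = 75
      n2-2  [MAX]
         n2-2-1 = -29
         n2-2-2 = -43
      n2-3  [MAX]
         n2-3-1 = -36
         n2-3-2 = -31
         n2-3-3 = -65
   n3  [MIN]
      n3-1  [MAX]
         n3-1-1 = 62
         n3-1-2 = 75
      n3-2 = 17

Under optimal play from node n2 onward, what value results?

n2-1 (MAX): max(-57, -31, 75) = 75
n2-2 (MAX): max(-29, -43) = -29
n2-3 (MAX): max(-36, -31, -65) = -31
n2 (MIN): min(75, -29, -31) = -31

-31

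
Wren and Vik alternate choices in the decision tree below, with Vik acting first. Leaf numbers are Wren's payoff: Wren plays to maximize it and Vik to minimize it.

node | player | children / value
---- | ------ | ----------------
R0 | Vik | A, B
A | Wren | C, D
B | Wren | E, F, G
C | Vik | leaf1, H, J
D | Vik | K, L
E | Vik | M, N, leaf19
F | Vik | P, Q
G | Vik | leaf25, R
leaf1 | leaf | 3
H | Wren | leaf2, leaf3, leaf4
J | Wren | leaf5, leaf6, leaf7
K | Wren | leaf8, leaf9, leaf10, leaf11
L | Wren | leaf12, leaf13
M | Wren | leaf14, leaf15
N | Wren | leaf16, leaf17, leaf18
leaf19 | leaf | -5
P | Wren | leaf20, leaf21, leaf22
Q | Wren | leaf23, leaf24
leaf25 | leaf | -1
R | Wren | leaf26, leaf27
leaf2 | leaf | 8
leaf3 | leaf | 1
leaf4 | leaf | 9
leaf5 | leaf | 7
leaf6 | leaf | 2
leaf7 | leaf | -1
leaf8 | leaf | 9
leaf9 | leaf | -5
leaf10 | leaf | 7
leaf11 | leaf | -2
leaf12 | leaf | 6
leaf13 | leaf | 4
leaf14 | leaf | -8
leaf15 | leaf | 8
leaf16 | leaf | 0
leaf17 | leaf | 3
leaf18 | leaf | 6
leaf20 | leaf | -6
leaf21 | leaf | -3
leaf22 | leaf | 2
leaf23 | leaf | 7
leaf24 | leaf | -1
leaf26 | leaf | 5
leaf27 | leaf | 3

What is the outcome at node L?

6

L (Wren): max(6, 4) = 6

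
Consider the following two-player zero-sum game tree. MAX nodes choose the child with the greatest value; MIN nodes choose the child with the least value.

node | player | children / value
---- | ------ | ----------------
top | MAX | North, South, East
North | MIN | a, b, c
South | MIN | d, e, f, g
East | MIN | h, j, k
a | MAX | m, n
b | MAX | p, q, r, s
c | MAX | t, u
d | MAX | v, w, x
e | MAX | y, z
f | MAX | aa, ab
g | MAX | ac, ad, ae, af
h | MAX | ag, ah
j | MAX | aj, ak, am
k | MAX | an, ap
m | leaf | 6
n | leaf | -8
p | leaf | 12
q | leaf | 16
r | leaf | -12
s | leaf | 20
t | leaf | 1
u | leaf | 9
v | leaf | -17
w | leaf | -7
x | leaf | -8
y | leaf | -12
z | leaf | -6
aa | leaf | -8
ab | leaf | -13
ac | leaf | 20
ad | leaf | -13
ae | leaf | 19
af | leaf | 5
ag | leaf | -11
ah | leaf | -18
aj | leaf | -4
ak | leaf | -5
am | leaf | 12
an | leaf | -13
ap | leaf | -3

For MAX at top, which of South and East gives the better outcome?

South

d (MAX): max(-17, -7, -8) = -7
e (MAX): max(-12, -6) = -6
f (MAX): max(-8, -13) = -8
g (MAX): max(20, -13, 19, 5) = 20
South (MIN): min(-7, -6, -8, 20) = -8
h (MAX): max(-11, -18) = -11
j (MAX): max(-4, -5, 12) = 12
k (MAX): max(-13, -3) = -3
East (MIN): min(-11, 12, -3) = -11
MAX prefers the higher value; South=-8, East=-11. South is better since -8 > -11.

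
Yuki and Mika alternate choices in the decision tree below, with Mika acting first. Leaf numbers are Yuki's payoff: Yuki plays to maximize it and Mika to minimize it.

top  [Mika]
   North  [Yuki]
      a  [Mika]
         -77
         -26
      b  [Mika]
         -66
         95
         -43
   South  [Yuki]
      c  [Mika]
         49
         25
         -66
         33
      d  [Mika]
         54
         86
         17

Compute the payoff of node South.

17

c (Mika): min(49, 25, -66, 33) = -66
d (Mika): min(54, 86, 17) = 17
South (Yuki): max(-66, 17) = 17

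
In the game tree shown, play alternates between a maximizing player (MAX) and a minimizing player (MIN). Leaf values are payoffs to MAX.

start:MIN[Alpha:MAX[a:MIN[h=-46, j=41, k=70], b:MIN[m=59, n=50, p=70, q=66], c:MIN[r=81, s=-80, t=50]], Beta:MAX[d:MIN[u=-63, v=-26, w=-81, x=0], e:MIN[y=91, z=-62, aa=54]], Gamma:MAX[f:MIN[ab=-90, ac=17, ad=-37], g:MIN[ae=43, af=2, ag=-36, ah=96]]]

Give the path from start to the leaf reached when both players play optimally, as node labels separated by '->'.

a (MIN): min(-46, 41, 70) = -46
b (MIN): min(59, 50, 70, 66) = 50
c (MIN): min(81, -80, 50) = -80
Alpha (MAX): max(-46, 50, -80) = 50
d (MIN): min(-63, -26, -81, 0) = -81
e (MIN): min(91, -62, 54) = -62
Beta (MAX): max(-81, -62) = -62
f (MIN): min(-90, 17, -37) = -90
g (MIN): min(43, 2, -36, 96) = -36
Gamma (MAX): max(-90, -36) = -36
start (MIN): min(50, -62, -36) = -62
At start, MIN picks Beta (lowest: -62).
At Beta, MAX picks e (highest: -62).
At e, MIN picks z (lowest: -62).
Terminal value -62.

start -> Beta -> e -> z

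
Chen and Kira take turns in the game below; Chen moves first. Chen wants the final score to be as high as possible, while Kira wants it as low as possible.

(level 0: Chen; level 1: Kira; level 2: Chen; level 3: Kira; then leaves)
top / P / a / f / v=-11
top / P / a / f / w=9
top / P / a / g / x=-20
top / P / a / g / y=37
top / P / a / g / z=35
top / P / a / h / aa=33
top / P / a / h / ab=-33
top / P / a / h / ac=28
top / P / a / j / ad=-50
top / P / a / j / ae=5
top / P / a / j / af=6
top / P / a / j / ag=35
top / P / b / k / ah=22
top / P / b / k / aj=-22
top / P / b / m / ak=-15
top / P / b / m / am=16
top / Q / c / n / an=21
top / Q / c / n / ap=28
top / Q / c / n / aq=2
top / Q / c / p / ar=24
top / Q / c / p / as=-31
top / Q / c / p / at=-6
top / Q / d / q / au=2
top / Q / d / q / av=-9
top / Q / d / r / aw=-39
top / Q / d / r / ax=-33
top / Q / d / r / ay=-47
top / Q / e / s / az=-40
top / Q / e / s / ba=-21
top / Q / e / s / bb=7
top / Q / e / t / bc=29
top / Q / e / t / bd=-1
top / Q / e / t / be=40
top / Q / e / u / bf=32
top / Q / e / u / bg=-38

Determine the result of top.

f (Kira): min(-11, 9) = -11
g (Kira): min(-20, 37, 35) = -20
h (Kira): min(33, -33, 28) = -33
j (Kira): min(-50, 5, 6, 35) = -50
a (Chen): max(-11, -20, -33, -50) = -11
k (Kira): min(22, -22) = -22
m (Kira): min(-15, 16) = -15
b (Chen): max(-22, -15) = -15
P (Kira): min(-11, -15) = -15
n (Kira): min(21, 28, 2) = 2
p (Kira): min(24, -31, -6) = -31
c (Chen): max(2, -31) = 2
q (Kira): min(2, -9) = -9
r (Kira): min(-39, -33, -47) = -47
d (Chen): max(-9, -47) = -9
s (Kira): min(-40, -21, 7) = -40
t (Kira): min(29, -1, 40) = -1
u (Kira): min(32, -38) = -38
e (Chen): max(-40, -1, -38) = -1
Q (Kira): min(2, -9, -1) = -9
top (Chen): max(-15, -9) = -9

-9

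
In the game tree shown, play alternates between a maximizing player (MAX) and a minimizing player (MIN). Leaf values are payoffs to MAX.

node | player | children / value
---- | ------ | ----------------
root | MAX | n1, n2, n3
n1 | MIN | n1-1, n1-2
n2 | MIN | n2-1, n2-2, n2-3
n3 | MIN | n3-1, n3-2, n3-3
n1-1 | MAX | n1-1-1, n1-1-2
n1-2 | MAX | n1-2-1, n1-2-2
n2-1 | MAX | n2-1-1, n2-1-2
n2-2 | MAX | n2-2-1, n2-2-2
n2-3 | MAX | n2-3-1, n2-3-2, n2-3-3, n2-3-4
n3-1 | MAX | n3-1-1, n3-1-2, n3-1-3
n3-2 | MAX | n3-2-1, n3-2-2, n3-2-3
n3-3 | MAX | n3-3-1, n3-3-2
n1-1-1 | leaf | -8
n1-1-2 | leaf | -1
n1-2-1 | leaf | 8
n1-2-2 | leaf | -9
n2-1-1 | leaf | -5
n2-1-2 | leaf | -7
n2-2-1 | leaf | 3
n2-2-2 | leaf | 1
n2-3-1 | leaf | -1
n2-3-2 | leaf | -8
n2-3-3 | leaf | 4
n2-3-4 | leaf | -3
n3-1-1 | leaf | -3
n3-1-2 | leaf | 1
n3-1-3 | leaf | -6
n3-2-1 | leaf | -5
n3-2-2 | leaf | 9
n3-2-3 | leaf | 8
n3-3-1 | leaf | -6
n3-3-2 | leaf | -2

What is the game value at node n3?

-2

n3-1 (MAX): max(-3, 1, -6) = 1
n3-2 (MAX): max(-5, 9, 8) = 9
n3-3 (MAX): max(-6, -2) = -2
n3 (MIN): min(1, 9, -2) = -2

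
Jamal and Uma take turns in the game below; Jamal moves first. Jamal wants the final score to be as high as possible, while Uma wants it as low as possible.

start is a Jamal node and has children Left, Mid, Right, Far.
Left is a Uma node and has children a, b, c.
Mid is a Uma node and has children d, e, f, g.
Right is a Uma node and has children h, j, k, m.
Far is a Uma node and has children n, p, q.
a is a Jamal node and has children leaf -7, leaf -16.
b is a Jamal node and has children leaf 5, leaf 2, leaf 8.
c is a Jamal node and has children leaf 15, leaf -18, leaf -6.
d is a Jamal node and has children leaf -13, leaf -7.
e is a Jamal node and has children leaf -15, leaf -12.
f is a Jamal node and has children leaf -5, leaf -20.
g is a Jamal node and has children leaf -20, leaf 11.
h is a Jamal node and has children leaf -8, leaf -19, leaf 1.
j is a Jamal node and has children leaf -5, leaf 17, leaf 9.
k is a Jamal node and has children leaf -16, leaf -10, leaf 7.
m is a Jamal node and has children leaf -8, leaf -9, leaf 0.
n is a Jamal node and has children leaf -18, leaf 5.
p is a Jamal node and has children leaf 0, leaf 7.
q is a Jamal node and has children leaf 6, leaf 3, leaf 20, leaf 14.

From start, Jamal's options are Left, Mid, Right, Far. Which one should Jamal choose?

Far

a (Jamal): max(-7, -16) = -7
b (Jamal): max(5, 2, 8) = 8
c (Jamal): max(15, -18, -6) = 15
Left (Uma): min(-7, 8, 15) = -7
d (Jamal): max(-13, -7) = -7
e (Jamal): max(-15, -12) = -12
f (Jamal): max(-5, -20) = -5
g (Jamal): max(-20, 11) = 11
Mid (Uma): min(-7, -12, -5, 11) = -12
h (Jamal): max(-8, -19, 1) = 1
j (Jamal): max(-5, 17, 9) = 17
k (Jamal): max(-16, -10, 7) = 7
m (Jamal): max(-8, -9, 0) = 0
Right (Uma): min(1, 17, 7, 0) = 0
n (Jamal): max(-18, 5) = 5
p (Jamal): max(0, 7) = 7
q (Jamal): max(6, 3, 20, 14) = 20
Far (Uma): min(5, 7, 20) = 5
start (Jamal): max(-7, -12, 0, 5) = 5
Jamal at start wants the highest of {Left=-7, Mid=-12, Right=0, Far=5}, so chooses Far.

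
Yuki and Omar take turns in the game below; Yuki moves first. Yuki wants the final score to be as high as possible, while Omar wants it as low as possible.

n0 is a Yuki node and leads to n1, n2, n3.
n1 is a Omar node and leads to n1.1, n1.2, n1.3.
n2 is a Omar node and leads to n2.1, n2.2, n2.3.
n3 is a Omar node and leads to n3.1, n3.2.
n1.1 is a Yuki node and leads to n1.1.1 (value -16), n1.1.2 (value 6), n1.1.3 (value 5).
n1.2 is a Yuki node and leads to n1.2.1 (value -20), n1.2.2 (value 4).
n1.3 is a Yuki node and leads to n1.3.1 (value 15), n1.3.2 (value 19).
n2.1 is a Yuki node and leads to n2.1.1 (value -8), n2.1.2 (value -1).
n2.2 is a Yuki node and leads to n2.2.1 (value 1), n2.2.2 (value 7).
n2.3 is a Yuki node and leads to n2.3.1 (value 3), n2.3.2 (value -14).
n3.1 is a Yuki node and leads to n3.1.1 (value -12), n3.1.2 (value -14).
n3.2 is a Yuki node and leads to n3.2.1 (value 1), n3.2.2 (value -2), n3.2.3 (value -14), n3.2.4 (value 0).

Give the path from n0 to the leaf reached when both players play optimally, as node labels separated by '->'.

n1.1 (Yuki): max(-16, 6, 5) = 6
n1.2 (Yuki): max(-20, 4) = 4
n1.3 (Yuki): max(15, 19) = 19
n1 (Omar): min(6, 4, 19) = 4
n2.1 (Yuki): max(-8, -1) = -1
n2.2 (Yuki): max(1, 7) = 7
n2.3 (Yuki): max(3, -14) = 3
n2 (Omar): min(-1, 7, 3) = -1
n3.1 (Yuki): max(-12, -14) = -12
n3.2 (Yuki): max(1, -2, -14, 0) = 1
n3 (Omar): min(-12, 1) = -12
n0 (Yuki): max(4, -1, -12) = 4
At n0, Yuki picks n1 (highest: 4).
At n1, Omar picks n1.2 (lowest: 4).
At n1.2, Yuki picks n1.2.2 (highest: 4).
Terminal value 4.

n0 -> n1 -> n1.2 -> n1.2.2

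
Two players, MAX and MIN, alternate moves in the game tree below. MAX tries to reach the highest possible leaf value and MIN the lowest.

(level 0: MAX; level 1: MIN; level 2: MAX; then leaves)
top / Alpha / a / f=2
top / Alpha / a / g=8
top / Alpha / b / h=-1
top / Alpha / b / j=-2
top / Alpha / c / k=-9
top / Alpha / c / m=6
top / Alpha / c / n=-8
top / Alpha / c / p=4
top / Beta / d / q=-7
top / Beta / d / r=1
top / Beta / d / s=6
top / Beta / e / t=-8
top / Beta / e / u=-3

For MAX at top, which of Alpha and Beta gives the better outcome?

Alpha

a (MAX): max(2, 8) = 8
b (MAX): max(-1, -2) = -1
c (MAX): max(-9, 6, -8, 4) = 6
Alpha (MIN): min(8, -1, 6) = -1
d (MAX): max(-7, 1, 6) = 6
e (MAX): max(-8, -3) = -3
Beta (MIN): min(6, -3) = -3
MAX prefers the higher value; Alpha=-1, Beta=-3. Alpha is better since -1 > -3.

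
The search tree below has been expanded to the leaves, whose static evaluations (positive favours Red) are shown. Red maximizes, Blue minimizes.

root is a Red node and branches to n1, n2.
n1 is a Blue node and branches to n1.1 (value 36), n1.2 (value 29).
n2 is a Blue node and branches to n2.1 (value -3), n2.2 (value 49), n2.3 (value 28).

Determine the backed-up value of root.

29

n1 (Blue): min(36, 29) = 29
n2 (Blue): min(-3, 49, 28) = -3
root (Red): max(29, -3) = 29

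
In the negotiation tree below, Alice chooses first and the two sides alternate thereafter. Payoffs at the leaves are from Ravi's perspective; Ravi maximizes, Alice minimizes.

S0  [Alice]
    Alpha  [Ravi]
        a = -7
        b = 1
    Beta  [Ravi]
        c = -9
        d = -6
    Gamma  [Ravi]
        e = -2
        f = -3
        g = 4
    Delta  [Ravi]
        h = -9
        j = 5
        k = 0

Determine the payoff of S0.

Alpha (Ravi): max(-7, 1) = 1
Beta (Ravi): max(-9, -6) = -6
Gamma (Ravi): max(-2, -3, 4) = 4
Delta (Ravi): max(-9, 5, 0) = 5
S0 (Alice): min(1, -6, 4, 5) = -6

-6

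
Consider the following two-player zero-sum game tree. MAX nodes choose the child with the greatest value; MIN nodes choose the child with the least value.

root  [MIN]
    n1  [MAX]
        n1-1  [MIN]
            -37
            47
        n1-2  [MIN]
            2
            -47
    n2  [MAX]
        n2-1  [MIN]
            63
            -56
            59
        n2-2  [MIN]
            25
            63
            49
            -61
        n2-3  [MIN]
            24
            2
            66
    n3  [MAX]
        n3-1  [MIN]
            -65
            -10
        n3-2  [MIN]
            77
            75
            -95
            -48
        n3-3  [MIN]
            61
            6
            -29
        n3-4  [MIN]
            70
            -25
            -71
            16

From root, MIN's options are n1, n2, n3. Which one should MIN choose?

n1

n1-1 (MIN): min(-37, 47) = -37
n1-2 (MIN): min(2, -47) = -47
n1 (MAX): max(-37, -47) = -37
n2-1 (MIN): min(63, -56, 59) = -56
n2-2 (MIN): min(25, 63, 49, -61) = -61
n2-3 (MIN): min(24, 2, 66) = 2
n2 (MAX): max(-56, -61, 2) = 2
n3-1 (MIN): min(-65, -10) = -65
n3-2 (MIN): min(77, 75, -95, -48) = -95
n3-3 (MIN): min(61, 6, -29) = -29
n3-4 (MIN): min(70, -25, -71, 16) = -71
n3 (MAX): max(-65, -95, -29, -71) = -29
root (MIN): min(-37, 2, -29) = -37
MIN at root wants the lowest of {n1=-37, n2=2, n3=-29}, so chooses n1.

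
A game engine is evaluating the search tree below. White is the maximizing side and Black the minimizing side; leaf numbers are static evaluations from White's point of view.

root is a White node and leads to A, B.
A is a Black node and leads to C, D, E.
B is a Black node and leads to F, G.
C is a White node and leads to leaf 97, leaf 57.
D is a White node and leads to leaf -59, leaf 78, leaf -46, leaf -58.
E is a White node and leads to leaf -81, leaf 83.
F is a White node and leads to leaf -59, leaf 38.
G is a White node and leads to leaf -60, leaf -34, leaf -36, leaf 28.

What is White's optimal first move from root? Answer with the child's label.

C (White): max(97, 57) = 97
D (White): max(-59, 78, -46, -58) = 78
E (White): max(-81, 83) = 83
A (Black): min(97, 78, 83) = 78
F (White): max(-59, 38) = 38
G (White): max(-60, -34, -36, 28) = 28
B (Black): min(38, 28) = 28
root (White): max(78, 28) = 78
White at root wants the highest of {A=78, B=28}, so chooses A.

A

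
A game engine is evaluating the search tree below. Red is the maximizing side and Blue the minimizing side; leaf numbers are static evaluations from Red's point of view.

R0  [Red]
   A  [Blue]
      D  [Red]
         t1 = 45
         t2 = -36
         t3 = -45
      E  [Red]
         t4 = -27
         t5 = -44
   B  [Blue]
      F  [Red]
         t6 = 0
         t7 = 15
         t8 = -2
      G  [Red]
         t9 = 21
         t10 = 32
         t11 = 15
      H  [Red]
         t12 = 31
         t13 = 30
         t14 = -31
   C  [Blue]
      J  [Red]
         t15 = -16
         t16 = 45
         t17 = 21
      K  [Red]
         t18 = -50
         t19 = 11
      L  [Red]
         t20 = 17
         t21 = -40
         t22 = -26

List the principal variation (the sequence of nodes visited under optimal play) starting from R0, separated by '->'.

D (Red): max(45, -36, -45) = 45
E (Red): max(-27, -44) = -27
A (Blue): min(45, -27) = -27
F (Red): max(0, 15, -2) = 15
G (Red): max(21, 32, 15) = 32
H (Red): max(31, 30, -31) = 31
B (Blue): min(15, 32, 31) = 15
J (Red): max(-16, 45, 21) = 45
K (Red): max(-50, 11) = 11
L (Red): max(17, -40, -26) = 17
C (Blue): min(45, 11, 17) = 11
R0 (Red): max(-27, 15, 11) = 15
At R0, Red picks B (highest: 15).
At B, Blue picks F (lowest: 15).
At F, Red picks t7 (highest: 15).
Terminal value 15.

R0 -> B -> F -> t7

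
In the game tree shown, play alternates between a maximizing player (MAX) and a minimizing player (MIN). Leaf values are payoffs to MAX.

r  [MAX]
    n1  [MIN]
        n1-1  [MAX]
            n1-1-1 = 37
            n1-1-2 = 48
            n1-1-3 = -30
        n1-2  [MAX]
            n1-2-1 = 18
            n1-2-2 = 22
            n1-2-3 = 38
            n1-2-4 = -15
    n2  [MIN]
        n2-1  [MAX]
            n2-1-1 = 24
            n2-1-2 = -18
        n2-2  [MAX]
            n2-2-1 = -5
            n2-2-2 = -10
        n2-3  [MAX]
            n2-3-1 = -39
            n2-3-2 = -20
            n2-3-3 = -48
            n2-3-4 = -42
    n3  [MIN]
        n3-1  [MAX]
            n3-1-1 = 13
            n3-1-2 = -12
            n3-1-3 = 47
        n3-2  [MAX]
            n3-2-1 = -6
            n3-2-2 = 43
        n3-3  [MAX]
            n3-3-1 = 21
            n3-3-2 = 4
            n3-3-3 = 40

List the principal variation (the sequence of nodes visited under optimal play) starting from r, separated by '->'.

n1-1 (MAX): max(37, 48, -30) = 48
n1-2 (MAX): max(18, 22, 38, -15) = 38
n1 (MIN): min(48, 38) = 38
n2-1 (MAX): max(24, -18) = 24
n2-2 (MAX): max(-5, -10) = -5
n2-3 (MAX): max(-39, -20, -48, -42) = -20
n2 (MIN): min(24, -5, -20) = -20
n3-1 (MAX): max(13, -12, 47) = 47
n3-2 (MAX): max(-6, 43) = 43
n3-3 (MAX): max(21, 4, 40) = 40
n3 (MIN): min(47, 43, 40) = 40
r (MAX): max(38, -20, 40) = 40
At r, MAX picks n3 (highest: 40).
At n3, MIN picks n3-3 (lowest: 40).
At n3-3, MAX picks n3-3-3 (highest: 40).
Terminal value 40.

r -> n3 -> n3-3 -> n3-3-3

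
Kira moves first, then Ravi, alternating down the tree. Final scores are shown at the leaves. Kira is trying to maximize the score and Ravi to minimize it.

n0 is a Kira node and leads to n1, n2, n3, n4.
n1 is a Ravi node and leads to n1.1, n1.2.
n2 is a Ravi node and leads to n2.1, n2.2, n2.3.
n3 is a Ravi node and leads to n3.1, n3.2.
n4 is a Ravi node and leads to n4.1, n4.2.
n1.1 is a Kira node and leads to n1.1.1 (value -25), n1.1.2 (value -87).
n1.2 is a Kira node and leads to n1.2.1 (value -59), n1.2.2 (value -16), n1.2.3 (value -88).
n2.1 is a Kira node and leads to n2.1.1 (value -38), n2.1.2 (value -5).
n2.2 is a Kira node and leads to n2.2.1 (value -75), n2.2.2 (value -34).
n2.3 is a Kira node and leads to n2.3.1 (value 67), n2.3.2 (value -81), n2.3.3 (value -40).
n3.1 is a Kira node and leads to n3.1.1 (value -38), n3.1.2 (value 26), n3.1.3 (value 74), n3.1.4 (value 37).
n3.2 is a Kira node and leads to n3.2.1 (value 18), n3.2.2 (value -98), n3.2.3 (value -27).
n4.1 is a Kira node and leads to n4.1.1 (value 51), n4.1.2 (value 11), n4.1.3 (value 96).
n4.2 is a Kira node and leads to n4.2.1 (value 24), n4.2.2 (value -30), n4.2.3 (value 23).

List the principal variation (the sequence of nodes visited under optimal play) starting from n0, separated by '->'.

n1.1 (Kira): max(-25, -87) = -25
n1.2 (Kira): max(-59, -16, -88) = -16
n1 (Ravi): min(-25, -16) = -25
n2.1 (Kira): max(-38, -5) = -5
n2.2 (Kira): max(-75, -34) = -34
n2.3 (Kira): max(67, -81, -40) = 67
n2 (Ravi): min(-5, -34, 67) = -34
n3.1 (Kira): max(-38, 26, 74, 37) = 74
n3.2 (Kira): max(18, -98, -27) = 18
n3 (Ravi): min(74, 18) = 18
n4.1 (Kira): max(51, 11, 96) = 96
n4.2 (Kira): max(24, -30, 23) = 24
n4 (Ravi): min(96, 24) = 24
n0 (Kira): max(-25, -34, 18, 24) = 24
At n0, Kira picks n4 (highest: 24).
At n4, Ravi picks n4.2 (lowest: 24).
At n4.2, Kira picks n4.2.1 (highest: 24).
Terminal value 24.

n0 -> n4 -> n4.2 -> n4.2.1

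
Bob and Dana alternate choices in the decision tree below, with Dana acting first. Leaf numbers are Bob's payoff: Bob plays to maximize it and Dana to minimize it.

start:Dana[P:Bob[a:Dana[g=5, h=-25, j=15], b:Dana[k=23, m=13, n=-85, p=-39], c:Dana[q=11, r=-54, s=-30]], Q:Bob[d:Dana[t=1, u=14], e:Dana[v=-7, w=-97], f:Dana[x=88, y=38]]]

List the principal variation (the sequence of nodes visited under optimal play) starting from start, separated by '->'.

start -> P -> a -> h

a (Dana): min(5, -25, 15) = -25
b (Dana): min(23, 13, -85, -39) = -85
c (Dana): min(11, -54, -30) = -54
P (Bob): max(-25, -85, -54) = -25
d (Dana): min(1, 14) = 1
e (Dana): min(-7, -97) = -97
f (Dana): min(88, 38) = 38
Q (Bob): max(1, -97, 38) = 38
start (Dana): min(-25, 38) = -25
At start, Dana picks P (lowest: -25).
At P, Bob picks a (highest: -25).
At a, Dana picks h (lowest: -25).
Terminal value -25.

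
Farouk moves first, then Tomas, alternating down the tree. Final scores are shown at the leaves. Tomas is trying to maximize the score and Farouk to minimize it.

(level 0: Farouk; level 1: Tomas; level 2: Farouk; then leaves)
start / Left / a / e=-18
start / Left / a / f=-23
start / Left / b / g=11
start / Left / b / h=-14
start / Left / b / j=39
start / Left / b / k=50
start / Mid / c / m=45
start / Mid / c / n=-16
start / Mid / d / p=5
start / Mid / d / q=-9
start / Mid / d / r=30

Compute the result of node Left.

a (Farouk): min(-18, -23) = -23
b (Farouk): min(11, -14, 39, 50) = -14
Left (Tomas): max(-23, -14) = -14

-14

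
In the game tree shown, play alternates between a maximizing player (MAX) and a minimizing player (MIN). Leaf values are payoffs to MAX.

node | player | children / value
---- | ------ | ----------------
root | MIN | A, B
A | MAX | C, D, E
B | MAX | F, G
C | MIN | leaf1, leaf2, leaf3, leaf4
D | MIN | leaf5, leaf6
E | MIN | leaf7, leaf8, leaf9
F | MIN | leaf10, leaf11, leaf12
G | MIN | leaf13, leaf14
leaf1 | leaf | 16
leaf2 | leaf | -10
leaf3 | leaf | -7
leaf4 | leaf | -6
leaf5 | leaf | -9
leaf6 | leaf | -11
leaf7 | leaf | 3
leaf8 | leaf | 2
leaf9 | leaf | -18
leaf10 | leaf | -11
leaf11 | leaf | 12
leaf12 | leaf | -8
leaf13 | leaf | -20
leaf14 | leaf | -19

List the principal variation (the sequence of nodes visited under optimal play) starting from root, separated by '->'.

root -> B -> F -> leaf10

C (MIN): min(16, -10, -7, -6) = -10
D (MIN): min(-9, -11) = -11
E (MIN): min(3, 2, -18) = -18
A (MAX): max(-10, -11, -18) = -10
F (MIN): min(-11, 12, -8) = -11
G (MIN): min(-20, -19) = -20
B (MAX): max(-11, -20) = -11
root (MIN): min(-10, -11) = -11
At root, MIN picks B (lowest: -11).
At B, MAX picks F (highest: -11).
At F, MIN picks leaf10 (lowest: -11).
Terminal value -11.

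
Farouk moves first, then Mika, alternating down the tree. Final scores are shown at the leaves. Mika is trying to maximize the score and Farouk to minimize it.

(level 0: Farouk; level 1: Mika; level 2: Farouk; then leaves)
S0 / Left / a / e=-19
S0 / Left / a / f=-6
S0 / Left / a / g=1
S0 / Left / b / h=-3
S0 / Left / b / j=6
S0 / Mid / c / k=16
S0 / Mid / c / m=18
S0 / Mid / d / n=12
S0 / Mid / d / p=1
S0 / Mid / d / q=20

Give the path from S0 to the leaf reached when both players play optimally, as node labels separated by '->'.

S0 -> Left -> b -> h

a (Farouk): min(-19, -6, 1) = -19
b (Farouk): min(-3, 6) = -3
Left (Mika): max(-19, -3) = -3
c (Farouk): min(16, 18) = 16
d (Farouk): min(12, 1, 20) = 1
Mid (Mika): max(16, 1) = 16
S0 (Farouk): min(-3, 16) = -3
At S0, Farouk picks Left (lowest: -3).
At Left, Mika picks b (highest: -3).
At b, Farouk picks h (lowest: -3).
Terminal value -3.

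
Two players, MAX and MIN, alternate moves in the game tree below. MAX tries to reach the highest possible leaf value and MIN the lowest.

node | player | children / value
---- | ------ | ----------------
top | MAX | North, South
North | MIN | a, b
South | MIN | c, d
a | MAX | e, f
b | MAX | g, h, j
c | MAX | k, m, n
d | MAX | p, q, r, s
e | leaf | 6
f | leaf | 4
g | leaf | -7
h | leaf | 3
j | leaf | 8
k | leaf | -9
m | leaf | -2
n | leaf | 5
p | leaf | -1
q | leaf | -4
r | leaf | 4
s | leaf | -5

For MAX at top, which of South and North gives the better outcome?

c (MAX): max(-9, -2, 5) = 5
d (MAX): max(-1, -4, 4, -5) = 4
South (MIN): min(5, 4) = 4
a (MAX): max(6, 4) = 6
b (MAX): max(-7, 3, 8) = 8
North (MIN): min(6, 8) = 6
MAX prefers the higher value; South=4, North=6. North is better since 6 > 4.

North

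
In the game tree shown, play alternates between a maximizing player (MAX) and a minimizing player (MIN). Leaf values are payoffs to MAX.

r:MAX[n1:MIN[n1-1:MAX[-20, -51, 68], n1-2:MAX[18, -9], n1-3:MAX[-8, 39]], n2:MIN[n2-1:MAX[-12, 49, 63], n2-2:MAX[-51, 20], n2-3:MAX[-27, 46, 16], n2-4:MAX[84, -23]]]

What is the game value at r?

n1-1 (MAX): max(-20, -51, 68) = 68
n1-2 (MAX): max(18, -9) = 18
n1-3 (MAX): max(-8, 39) = 39
n1 (MIN): min(68, 18, 39) = 18
n2-1 (MAX): max(-12, 49, 63) = 63
n2-2 (MAX): max(-51, 20) = 20
n2-3 (MAX): max(-27, 46, 16) = 46
n2-4 (MAX): max(84, -23) = 84
n2 (MIN): min(63, 20, 46, 84) = 20
r (MAX): max(18, 20) = 20

20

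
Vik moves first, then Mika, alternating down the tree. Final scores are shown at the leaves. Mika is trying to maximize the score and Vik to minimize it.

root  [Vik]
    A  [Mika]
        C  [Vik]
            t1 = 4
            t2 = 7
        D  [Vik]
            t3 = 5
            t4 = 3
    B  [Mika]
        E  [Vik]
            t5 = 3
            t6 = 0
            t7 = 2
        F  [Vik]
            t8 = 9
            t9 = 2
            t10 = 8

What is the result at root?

2

C (Vik): min(4, 7) = 4
D (Vik): min(5, 3) = 3
A (Mika): max(4, 3) = 4
E (Vik): min(3, 0, 2) = 0
F (Vik): min(9, 2, 8) = 2
B (Mika): max(0, 2) = 2
root (Vik): min(4, 2) = 2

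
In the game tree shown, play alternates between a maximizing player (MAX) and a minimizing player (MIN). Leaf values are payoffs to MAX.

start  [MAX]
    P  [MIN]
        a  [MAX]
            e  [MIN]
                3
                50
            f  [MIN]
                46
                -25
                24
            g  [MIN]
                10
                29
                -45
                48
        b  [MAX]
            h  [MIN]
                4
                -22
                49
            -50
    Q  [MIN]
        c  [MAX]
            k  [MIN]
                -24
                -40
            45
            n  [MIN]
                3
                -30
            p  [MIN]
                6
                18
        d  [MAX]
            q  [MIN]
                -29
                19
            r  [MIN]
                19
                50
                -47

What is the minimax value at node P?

e (MIN): min(3, 50) = 3
f (MIN): min(46, -25, 24) = -25
g (MIN): min(10, 29, -45, 48) = -45
a (MAX): max(3, -25, -45) = 3
h (MIN): min(4, -22, 49) = -22
b (MAX): max(-22, -50) = -22
P (MIN): min(3, -22) = -22

-22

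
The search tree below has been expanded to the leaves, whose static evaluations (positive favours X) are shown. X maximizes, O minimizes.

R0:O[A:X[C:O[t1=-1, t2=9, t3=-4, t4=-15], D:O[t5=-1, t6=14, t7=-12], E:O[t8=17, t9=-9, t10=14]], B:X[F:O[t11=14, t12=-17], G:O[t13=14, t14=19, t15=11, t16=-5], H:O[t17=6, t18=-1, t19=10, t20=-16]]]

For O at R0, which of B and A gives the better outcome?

A

F (O): min(14, -17) = -17
G (O): min(14, 19, 11, -5) = -5
H (O): min(6, -1, 10, -16) = -16
B (X): max(-17, -5, -16) = -5
C (O): min(-1, 9, -4, -15) = -15
D (O): min(-1, 14, -12) = -12
E (O): min(17, -9, 14) = -9
A (X): max(-15, -12, -9) = -9
O prefers the lower value; B=-5, A=-9. A is better since -9 < -5.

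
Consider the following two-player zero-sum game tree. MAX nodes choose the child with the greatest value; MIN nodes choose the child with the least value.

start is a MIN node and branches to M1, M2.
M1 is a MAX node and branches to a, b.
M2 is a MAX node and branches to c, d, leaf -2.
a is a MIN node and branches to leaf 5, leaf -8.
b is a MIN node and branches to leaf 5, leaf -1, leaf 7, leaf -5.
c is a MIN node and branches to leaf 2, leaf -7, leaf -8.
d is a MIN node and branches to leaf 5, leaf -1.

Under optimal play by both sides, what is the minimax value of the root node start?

-5

a (MIN): min(5, -8) = -8
b (MIN): min(5, -1, 7, -5) = -5
M1 (MAX): max(-8, -5) = -5
c (MIN): min(2, -7, -8) = -8
d (MIN): min(5, -1) = -1
M2 (MAX): max(-8, -1, -2) = -1
start (MIN): min(-5, -1) = -5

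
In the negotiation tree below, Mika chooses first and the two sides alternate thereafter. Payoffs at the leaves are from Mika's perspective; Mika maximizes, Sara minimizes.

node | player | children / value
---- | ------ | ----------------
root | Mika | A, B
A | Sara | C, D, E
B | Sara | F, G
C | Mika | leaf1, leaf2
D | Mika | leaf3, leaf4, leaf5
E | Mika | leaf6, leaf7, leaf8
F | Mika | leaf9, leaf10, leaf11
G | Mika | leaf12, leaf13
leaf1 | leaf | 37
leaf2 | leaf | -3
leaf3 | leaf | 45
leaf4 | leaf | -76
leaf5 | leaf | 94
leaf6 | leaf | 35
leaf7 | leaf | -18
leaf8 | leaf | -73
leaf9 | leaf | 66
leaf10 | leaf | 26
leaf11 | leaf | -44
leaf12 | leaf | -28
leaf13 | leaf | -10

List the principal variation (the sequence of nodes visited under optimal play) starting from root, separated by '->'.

C (Mika): max(37, -3) = 37
D (Mika): max(45, -76, 94) = 94
E (Mika): max(35, -18, -73) = 35
A (Sara): min(37, 94, 35) = 35
F (Mika): max(66, 26, -44) = 66
G (Mika): max(-28, -10) = -10
B (Sara): min(66, -10) = -10
root (Mika): max(35, -10) = 35
At root, Mika picks A (highest: 35).
At A, Sara picks E (lowest: 35).
At E, Mika picks leaf6 (highest: 35).
Terminal value 35.

root -> A -> E -> leaf6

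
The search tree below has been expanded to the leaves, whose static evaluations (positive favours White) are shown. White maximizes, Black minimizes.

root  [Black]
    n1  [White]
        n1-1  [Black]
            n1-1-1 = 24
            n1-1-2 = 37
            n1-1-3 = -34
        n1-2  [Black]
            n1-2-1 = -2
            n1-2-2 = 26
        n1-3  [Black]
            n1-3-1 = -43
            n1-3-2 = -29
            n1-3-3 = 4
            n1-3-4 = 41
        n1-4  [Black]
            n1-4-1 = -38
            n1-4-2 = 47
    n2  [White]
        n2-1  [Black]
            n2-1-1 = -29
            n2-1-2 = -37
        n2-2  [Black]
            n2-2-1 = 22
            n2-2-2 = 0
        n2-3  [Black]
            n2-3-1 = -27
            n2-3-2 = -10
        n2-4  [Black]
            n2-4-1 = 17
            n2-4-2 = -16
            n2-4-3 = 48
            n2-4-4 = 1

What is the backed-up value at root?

-2

n1-1 (Black): min(24, 37, -34) = -34
n1-2 (Black): min(-2, 26) = -2
n1-3 (Black): min(-43, -29, 4, 41) = -43
n1-4 (Black): min(-38, 47) = -38
n1 (White): max(-34, -2, -43, -38) = -2
n2-1 (Black): min(-29, -37) = -37
n2-2 (Black): min(22, 0) = 0
n2-3 (Black): min(-27, -10) = -27
n2-4 (Black): min(17, -16, 48, 1) = -16
n2 (White): max(-37, 0, -27, -16) = 0
root (Black): min(-2, 0) = -2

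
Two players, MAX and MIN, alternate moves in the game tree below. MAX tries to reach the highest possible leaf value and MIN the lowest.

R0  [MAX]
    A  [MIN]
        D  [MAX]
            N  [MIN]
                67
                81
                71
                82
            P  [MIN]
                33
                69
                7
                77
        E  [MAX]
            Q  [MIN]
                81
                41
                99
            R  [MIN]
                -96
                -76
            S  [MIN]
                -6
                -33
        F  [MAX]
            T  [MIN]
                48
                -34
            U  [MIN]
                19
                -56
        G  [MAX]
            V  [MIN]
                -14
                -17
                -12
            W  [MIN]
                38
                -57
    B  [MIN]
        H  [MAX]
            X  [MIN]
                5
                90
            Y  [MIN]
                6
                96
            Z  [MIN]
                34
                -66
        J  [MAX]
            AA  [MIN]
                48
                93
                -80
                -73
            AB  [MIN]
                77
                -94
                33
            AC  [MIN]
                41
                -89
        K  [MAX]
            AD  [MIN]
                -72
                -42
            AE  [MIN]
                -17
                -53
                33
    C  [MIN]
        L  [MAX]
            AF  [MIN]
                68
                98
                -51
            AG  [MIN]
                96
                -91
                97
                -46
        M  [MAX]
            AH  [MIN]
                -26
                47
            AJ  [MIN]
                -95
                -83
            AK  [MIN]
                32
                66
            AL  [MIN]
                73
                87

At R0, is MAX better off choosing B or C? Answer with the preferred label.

C

X (MIN): min(5, 90) = 5
Y (MIN): min(6, 96) = 6
Z (MIN): min(34, -66) = -66
H (MAX): max(5, 6, -66) = 6
AA (MIN): min(48, 93, -80, -73) = -80
AB (MIN): min(77, -94, 33) = -94
AC (MIN): min(41, -89) = -89
J (MAX): max(-80, -94, -89) = -80
AD (MIN): min(-72, -42) = -72
AE (MIN): min(-17, -53, 33) = -53
K (MAX): max(-72, -53) = -53
B (MIN): min(6, -80, -53) = -80
AF (MIN): min(68, 98, -51) = -51
AG (MIN): min(96, -91, 97, -46) = -91
L (MAX): max(-51, -91) = -51
AH (MIN): min(-26, 47) = -26
AJ (MIN): min(-95, -83) = -95
AK (MIN): min(32, 66) = 32
AL (MIN): min(73, 87) = 73
M (MAX): max(-26, -95, 32, 73) = 73
C (MIN): min(-51, 73) = -51
MAX prefers the higher value; B=-80, C=-51. C is better since -51 > -80.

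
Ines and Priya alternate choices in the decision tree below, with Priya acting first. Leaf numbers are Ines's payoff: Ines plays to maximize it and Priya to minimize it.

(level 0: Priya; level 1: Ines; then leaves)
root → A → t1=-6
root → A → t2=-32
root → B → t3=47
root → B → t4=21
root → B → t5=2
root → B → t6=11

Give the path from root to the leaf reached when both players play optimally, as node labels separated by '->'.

root -> A -> t1

A (Ines): max(-6, -32) = -6
B (Ines): max(47, 21, 2, 11) = 47
root (Priya): min(-6, 47) = -6
At root, Priya picks A (lowest: -6).
At A, Ines picks t1 (highest: -6).
Terminal value -6.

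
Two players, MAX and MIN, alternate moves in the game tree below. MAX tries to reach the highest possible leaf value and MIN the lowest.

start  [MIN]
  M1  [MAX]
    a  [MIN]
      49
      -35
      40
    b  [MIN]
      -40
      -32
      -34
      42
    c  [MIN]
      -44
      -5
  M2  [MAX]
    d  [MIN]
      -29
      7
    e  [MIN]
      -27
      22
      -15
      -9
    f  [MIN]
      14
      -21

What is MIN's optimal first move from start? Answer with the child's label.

M1

a (MIN): min(49, -35, 40) = -35
b (MIN): min(-40, -32, -34, 42) = -40
c (MIN): min(-44, -5) = -44
M1 (MAX): max(-35, -40, -44) = -35
d (MIN): min(-29, 7) = -29
e (MIN): min(-27, 22, -15, -9) = -27
f (MIN): min(14, -21) = -21
M2 (MAX): max(-29, -27, -21) = -21
start (MIN): min(-35, -21) = -35
MIN at start wants the lowest of {M1=-35, M2=-21}, so chooses M1.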